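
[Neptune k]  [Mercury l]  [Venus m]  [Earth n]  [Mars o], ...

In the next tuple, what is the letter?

Letter: letters move forward 1 place in the alphabet, so k, l, m, n, o → p.

p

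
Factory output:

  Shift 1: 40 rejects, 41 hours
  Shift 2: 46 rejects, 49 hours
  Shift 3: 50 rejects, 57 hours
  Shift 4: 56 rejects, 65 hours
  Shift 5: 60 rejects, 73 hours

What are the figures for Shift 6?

Rejects: alternating steps +6, +4, +6, +4, …, so 40, 46, 50, 56, 60 → 66.
Hours goes 41, 49, 57, 65, 73 → 81 (+8 each step).
Combining the parts gives 66 rejects, 81 hours.

66 rejects, 81 hours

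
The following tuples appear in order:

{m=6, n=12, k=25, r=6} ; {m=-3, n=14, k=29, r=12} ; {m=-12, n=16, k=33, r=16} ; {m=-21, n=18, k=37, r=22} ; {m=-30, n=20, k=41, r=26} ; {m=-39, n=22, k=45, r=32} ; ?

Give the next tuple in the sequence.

M: 6, -3, -12, -21, -30, -39 → -48 (−9 each step).
N goes 12, 14, 16, 18, 20, 22 → 24 (+2 each step).
K: +4 each step; 25, 29, 33, 37, 41, 45 → 49.
R — alternating steps +6, +4, +6, +4, …: 6, 12, 16, 22, 26, 32 → 36.
So the next tuple is {m=-48, n=24, k=49, r=36}.

{m=-48, n=24, k=49, r=36}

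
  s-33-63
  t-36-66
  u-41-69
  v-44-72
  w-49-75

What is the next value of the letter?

x

Letter goes s, t, u, v, w → x (letters move forward 1 place in the alphabet).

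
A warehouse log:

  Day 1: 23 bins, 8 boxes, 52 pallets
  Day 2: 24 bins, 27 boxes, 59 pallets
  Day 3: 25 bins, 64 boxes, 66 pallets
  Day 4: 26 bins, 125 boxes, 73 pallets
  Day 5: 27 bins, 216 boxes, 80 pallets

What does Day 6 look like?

Bins goes 23, 24, 25, 26, 27 → 28 (+1 each step).
Boxes — perfect cubes: 2³, 3³, 4³, …: 8, 27, 64, 125, 216 → 343.
Pallets goes 52, 59, 66, 73, 80 → 87 (+7 each step).
Combining the parts gives 28 bins, 343 boxes, 87 pallets.

28 bins, 343 boxes, 87 pallets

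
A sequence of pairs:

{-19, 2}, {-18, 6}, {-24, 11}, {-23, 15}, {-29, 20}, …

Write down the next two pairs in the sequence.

First entry: alternating steps +1, −6, +1, −6, …, so -19, -18, -24, -23, -29 → -28 → -34.
Second entry: alternating steps +4, +5, +4, +5, …; 2, 6, 11, 15, 20 → 24 → 29.
Putting the parts together: {-28, 24} and then {-34, 29}.

{-28, 24}, {-34, 29}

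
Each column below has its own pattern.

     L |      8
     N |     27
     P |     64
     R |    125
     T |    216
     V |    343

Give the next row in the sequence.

Letter: letters move forward 2 places in the alphabet, so L, N, P, R, T, V → X.
For the second component, perfect cubes: 2³, 3³, 4³, …: 8, 27, 64, 125, 216, 343 → 512.
Putting it together: X  512.

X  512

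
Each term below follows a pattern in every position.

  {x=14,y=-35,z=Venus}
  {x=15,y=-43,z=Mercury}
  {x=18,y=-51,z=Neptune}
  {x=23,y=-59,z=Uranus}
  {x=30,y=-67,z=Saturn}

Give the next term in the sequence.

X: 14, 15, 18, 23, 30 → 39 (differences are 1, 3, 5, … (increasing by 2 each time)).
Y: -35, -43, -51, -59, -67 → -75 (−8 each step).
Z: Venus, Mercury, Neptune, Uranus, Saturn → Jupiter (runs backward through the planets Mercury→Neptune).
Combining the parts gives {x=39,y=-75,z=Jupiter}.

{x=39,y=-75,z=Jupiter}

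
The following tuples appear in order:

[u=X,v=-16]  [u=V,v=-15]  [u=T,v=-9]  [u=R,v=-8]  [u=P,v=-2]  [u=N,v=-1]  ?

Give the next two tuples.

U: X, V, T, R, P, N → L → J (letters move back 2 places in the alphabet).
V: alternating steps +1, +6, +1, +6, …; -16, -15, -9, -8, -2, -1 → 5 → 6.
So the next two tuples are [u=L,v=5] and [u=J,v=6].

[u=L,v=5], [u=J,v=6]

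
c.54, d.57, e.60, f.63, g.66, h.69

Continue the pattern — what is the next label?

i.72

Letter: c, d, e, f, g, h → i (letters move forward 1 place in the alphabet).
Second component: +3 each step; 54, 57, 60, 63, 66, 69 → 72.
Combining the parts gives i.72.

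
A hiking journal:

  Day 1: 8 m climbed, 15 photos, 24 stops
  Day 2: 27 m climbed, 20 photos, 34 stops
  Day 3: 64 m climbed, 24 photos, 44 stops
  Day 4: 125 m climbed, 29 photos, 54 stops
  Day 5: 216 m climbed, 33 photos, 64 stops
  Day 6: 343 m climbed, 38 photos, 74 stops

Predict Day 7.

512 m climbed, 42 photos, 84 stops

M climbed: 8, 27, 64, 125, 216, 343 → 512 (perfect cubes: 2³, 3³, 4³, …).
Photos — alternating steps +5, +4, +5, +4, …: 15, 20, 24, 29, 33, 38 → 42.
Stops: +10 each step; 24, 34, 44, 54, 64, 74 → 84.
So the next record is 512 m climbed, 42 photos, 84 stops.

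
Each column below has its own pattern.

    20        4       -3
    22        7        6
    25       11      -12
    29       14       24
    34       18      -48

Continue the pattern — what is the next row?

40  21  96

For the first component, differences are 2, 3, 4, … (increasing by 1 each time): 20, 22, 25, 29, 34 → 40.
For the second component, alternating steps +3, +4, +3, +4, …: 4, 7, 11, 14, 18 → 21.
Third component: ×(-2) each step, so -3, 6, -12, 24, -48 → 96.
Putting it together: 40  21  96.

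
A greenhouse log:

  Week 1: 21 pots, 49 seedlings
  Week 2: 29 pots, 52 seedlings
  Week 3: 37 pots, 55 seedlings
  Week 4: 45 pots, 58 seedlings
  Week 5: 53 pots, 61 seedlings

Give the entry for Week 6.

Pots: +8 each step; 21, 29, 37, 45, 53 → 61.
Seedlings — +3 each step: 49, 52, 55, 58, 61 → 64.
So the next row is 61 pots, 64 seedlings.

61 pots, 64 seedlings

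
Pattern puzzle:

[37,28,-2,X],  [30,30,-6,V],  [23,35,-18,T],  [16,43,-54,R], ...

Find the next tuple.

First entry: 37, 30, 23, 16 → 9 (−7 each step).
For the second entry, differences are 2, 5, 8, … (increasing by 3 each time): 28, 30, 35, 43 → 54.
Third entry: -2, -6, -18, -54 → -162 (×3 each step).
Letter — letters move back 2 places in the alphabet: X, V, T, R → P.
Combining the parts gives [9,54,-162,P].

[9,54,-162,P]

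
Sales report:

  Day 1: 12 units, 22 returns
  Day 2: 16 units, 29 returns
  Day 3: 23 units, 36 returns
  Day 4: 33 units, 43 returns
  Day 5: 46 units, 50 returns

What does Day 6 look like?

62 units, 57 returns

For the units, differences are 4, 7, 10, … (increasing by 3 each time): 12, 16, 23, 33, 46 → 62.
For the returns, +7 each step: 22, 29, 36, 43, 50 → 57.
So the next line is 62 units, 57 returns.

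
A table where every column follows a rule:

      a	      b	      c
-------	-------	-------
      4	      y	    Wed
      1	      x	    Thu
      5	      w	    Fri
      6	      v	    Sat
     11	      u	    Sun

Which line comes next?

17  t  Mon

Column a: 4, 1, 5, 6, 11 → 17 (each term is the sum of the two before it).
Column b: y, x, w, v, u → t (letters move back 1 place in the alphabet).
Column c: runs through the weekdays Mon→Sun, so Wed, Thu, Fri, Sat, Sun → Mon.
Putting it together: 17  t  Mon.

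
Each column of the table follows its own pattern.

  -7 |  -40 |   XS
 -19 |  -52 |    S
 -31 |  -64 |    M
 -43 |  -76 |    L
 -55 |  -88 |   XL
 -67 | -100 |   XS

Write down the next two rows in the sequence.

-79  -112  S; -91  -124  M

First component: −12 each step, so -7, -19, -31, -43, -55, -67 → -79 → -91.
For the second component, −12 each step: -40, -52, -64, -76, -88, -100 → -112 → -124.
Size: XS, S, M, L, XL, XS → S → M (repeats XS → S → M → L → XL).
Putting the parts together: -79  -112  S and then -91  -124  M.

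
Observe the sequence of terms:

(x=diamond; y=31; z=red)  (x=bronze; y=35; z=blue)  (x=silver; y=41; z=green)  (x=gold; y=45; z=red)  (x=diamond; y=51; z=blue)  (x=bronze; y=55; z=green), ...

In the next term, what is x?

silver

X: repeats diamond → bronze → silver → gold, so diamond, bronze, silver, gold, diamond, bronze → silver.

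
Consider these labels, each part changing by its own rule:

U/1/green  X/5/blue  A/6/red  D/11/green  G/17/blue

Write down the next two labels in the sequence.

J/28/red then M/45/green

Letter — letters move forward 3 places in the alphabet, wrapping Z→A: U, X, A, D, G → J → M.
Second component: each term is the sum of the two before it, so 1, 5, 6, 11, 17 → 28 → 45.
For the colour, repeats green → blue → red: green, blue, red, green, blue → red → green.
So the next two labels are J/28/red and M/45/green.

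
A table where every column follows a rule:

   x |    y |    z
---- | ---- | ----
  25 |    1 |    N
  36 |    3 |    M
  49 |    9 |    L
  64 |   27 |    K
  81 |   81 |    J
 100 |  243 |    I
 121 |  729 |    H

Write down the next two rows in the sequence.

144  2187  G; 169  6561  F

Column x: perfect squares: 5², 6², 7², …; 25, 36, 49, 64, 81, 100, 121 → 144 → 169.
Column y goes 1, 3, 9, 27, 81, 243, 729 → 2187 → 6561 (×3 each step).
Column z goes N, M, L, K, J, I, H → G → F (letters move back 1 place in the alphabet).
So the next two rows are 144  2187  G and 169  6561  F.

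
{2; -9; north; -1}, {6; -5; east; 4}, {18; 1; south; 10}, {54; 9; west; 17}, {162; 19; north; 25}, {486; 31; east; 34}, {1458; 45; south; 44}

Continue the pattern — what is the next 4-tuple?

For the first component, ×3 each step: 2, 6, 18, 54, 162, 486, 1458 → 4374.
Second component: -9, -5, 1, 9, 19, 31, 45 → 61 (differences are 4, 6, 8, … (increasing by 2 each time)).
Direction — repeats north → east → south → west: north, east, south, west, north, east, south → west.
Fourth component: differences are 5, 6, 7, … (increasing by 1 each time); -1, 4, 10, 17, 25, 34, 44 → 55.
Putting it together: {4374; 61; west; 55}.

{4374; 61; west; 55}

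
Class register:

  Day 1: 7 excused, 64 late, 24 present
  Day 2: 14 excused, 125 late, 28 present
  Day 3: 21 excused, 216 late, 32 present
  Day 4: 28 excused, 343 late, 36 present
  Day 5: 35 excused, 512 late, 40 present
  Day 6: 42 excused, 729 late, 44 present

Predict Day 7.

49 excused, 1000 late, 48 present

Excused: 7, 14, 21, 28, 35, 42 → 49 (+7 each step).
For the late, perfect cubes: 4³, 5³, 6³, …: 64, 125, 216, 343, 512, 729 → 1000.
Present goes 24, 28, 32, 36, 40, 44 → 48 (+4 each step).
Combining the parts gives 49 excused, 1000 late, 48 present.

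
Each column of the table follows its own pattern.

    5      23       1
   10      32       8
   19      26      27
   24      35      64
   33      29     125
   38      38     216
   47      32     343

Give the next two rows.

52  41  512; 61  35  729

For the first component, alternating steps +5, +9, +5, +9, …: 5, 10, 19, 24, 33, 38, 47 → 52 → 61.
Second component — alternating steps +9, −6, +9, −6, …: 23, 32, 26, 35, 29, 38, 32 → 41 → 35.
Third component goes 1, 8, 27, 64, 125, 216, 343 → 512 → 729 (perfect cubes: 1³, 2³, 3³, …).
Putting the parts together: 52  41  512 and then 61  35  729.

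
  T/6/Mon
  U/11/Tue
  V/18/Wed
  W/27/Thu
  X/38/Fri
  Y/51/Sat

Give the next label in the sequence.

Z/66/Sun

Letter: letters move forward 1 place in the alphabet, so T, U, V, W, X, Y → Z.
Second component goes 6, 11, 18, 27, 38, 51 → 66 (differences are 5, 7, 9, … (increasing by 2 each time)).
Day: Mon, Tue, Wed, Thu, Fri, Sat → Sun (runs through the weekdays Mon→Sun).
Putting it together: Z/66/Sun.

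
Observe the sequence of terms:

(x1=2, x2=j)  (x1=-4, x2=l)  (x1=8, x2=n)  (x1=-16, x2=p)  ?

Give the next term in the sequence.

(x1=32, x2=r)

X1: ×(-2) each step, so 2, -4, 8, -16 → 32.
X2: j, l, n, p → r (letters move forward 2 places in the alphabet).
Putting it together: (x1=32, x2=r).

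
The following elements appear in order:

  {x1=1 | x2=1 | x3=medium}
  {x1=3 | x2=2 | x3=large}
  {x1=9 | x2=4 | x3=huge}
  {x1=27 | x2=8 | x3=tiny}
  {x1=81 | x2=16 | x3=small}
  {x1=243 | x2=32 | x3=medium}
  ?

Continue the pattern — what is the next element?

X1 goes 1, 3, 9, 27, 81, 243 → 729 (×3 each step).
For the x2, ×2 each step: 1, 2, 4, 8, 16, 32 → 64.
X3 — repeats medium → large → huge → tiny → small: medium, large, huge, tiny, small, medium → large.
Combining the parts gives {x1=729 | x2=64 | x3=large}.

{x1=729 | x2=64 | x3=large}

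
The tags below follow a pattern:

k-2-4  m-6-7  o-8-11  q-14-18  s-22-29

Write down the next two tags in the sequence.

For the letter, letters move forward 2 places in the alphabet: k, m, o, q, s → u → w.
Second component: 2, 6, 8, 14, 22 → 36 → 58 (each term is the sum of the two before it).
Third component: each term is the sum of the two before it, so 4, 7, 11, 18, 29 → 47 → 76.
Putting the parts together: u-36-47 and then w-58-76.

u-36-47 then w-58-76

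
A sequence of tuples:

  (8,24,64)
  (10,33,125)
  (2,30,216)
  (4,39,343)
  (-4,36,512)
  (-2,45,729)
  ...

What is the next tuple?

(-10,42,1000)

First slot: alternating steps +2, −8, +2, −8, …, so 8, 10, 2, 4, -4, -2 → -10.
For the second slot, alternating steps +9, −3, +9, −3, …: 24, 33, 30, 39, 36, 45 → 42.
For the third slot, perfect cubes: 4³, 5³, 6³, …: 64, 125, 216, 343, 512, 729 → 1000.
Combining the parts gives (-10,42,1000).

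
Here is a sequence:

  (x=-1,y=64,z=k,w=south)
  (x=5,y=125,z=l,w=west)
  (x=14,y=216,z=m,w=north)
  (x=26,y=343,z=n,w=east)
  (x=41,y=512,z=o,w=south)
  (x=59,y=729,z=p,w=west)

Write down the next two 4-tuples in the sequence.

X: -1, 5, 14, 26, 41, 59 → 80 → 104 (differences are 6, 9, 12, … (increasing by 3 each time)).
Y: 64, 125, 216, 343, 512, 729 → 1000 → 1331 (perfect cubes: 4³, 5³, 6³, …).
Z — letters move forward 1 place in the alphabet: k, l, m, n, o, p → q → r.
W — repeats south → west → north → east: south, west, north, east, south, west → north → east.
Putting the parts together: (x=80,y=1000,z=q,w=north) and then (x=104,y=1331,z=r,w=east).

(x=80,y=1000,z=q,w=north), (x=104,y=1331,z=r,w=east)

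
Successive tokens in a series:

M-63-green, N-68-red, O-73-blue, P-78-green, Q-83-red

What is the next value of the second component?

For the letter, letters move forward 1 place in the alphabet: M, N, O, P, Q → R.
Second component goes 63, 68, 73, 78, 83 → 88 (+5 each step).
Colour: repeats green → red → blue, so green, red, blue, green, red → blue.

88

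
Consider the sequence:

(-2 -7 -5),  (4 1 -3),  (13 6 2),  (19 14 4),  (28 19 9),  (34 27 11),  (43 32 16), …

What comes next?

First slot: alternating steps +6, +9, +6, +9, …, so -2, 4, 13, 19, 28, 34, 43 → 49.
Second slot: alternating steps +8, +5, +8, +5, …, so -7, 1, 6, 14, 19, 27, 32 → 40.
Third slot: -5, -3, 2, 4, 9, 11, 16 → 18 (alternating steps +2, +5, +2, +5, …).
Putting it together: (49 40 18).

(49 40 18)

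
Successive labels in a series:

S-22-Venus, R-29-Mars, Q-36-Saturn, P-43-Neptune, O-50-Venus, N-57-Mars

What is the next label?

Letter — letters move back 1 place in the alphabet: S, R, Q, P, O, N → M.
For the second component, +7 each step: 22, 29, 36, 43, 50, 57 → 64.
For the planet, repeats Venus → Mars → Saturn → Neptune: Venus, Mars, Saturn, Neptune, Venus, Mars → Saturn.
Putting it together: M-64-Saturn.

M-64-Saturn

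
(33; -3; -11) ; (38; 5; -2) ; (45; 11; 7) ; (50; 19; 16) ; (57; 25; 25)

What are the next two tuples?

(62; 33; 34), (69; 39; 43)

First component: alternating steps +5, +7, +5, +7, …, so 33, 38, 45, 50, 57 → 62 → 69.
Second component — alternating steps +8, +6, +8, +6, …: -3, 5, 11, 19, 25 → 33 → 39.
Third component: +9 each step; -11, -2, 7, 16, 25 → 34 → 43.
Putting the parts together: (62; 33; 34) and then (69; 39; 43).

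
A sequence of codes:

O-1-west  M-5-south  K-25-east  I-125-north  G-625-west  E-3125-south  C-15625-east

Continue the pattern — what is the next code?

A-78125-north

Letter — letters move back 2 places in the alphabet: O, M, K, I, G, E, C → A.
Second component goes 1, 5, 25, 125, 625, 3125, 15625 → 78125 (×5 each step).
Direction goes west, south, east, north, west, south, east → north (repeats west → south → east → north).
So the next code is A-78125-north.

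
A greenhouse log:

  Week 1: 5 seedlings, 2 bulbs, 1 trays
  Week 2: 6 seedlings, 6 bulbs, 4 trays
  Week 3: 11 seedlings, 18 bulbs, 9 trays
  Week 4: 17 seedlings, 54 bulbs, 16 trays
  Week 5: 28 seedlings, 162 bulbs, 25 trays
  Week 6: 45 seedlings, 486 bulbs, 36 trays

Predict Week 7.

Seedlings: 5, 6, 11, 17, 28, 45 → 73 (each term is the sum of the two before it).
Bulbs: 2, 6, 18, 54, 162, 486 → 1458 (×3 each step).
Trays: 1, 4, 9, 16, 25, 36 → 49 (perfect squares: 1², 2², 3², …).
So the next record is 73 seedlings, 1458 bulbs, 49 trays.

73 seedlings, 1458 bulbs, 49 trays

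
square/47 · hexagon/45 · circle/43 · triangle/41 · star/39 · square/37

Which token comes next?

hexagon/35

Shape: repeats square → hexagon → circle → triangle → star; square, hexagon, circle, triangle, star, square → hexagon.
Second component — −2 each step: 47, 45, 43, 41, 39, 37 → 35.
So the next token is hexagon/35.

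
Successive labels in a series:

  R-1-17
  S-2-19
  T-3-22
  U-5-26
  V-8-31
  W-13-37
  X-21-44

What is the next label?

Letter: R, S, T, U, V, W, X → Y (letters move forward 1 place in the alphabet).
Second component goes 1, 2, 3, 5, 8, 13, 21 → 34 (each term is the sum of the two before it).
Third component goes 17, 19, 22, 26, 31, 37, 44 → 52 (differences are 2, 3, 4, … (increasing by 1 each time)).
Combining the parts gives Y-34-52.

Y-34-52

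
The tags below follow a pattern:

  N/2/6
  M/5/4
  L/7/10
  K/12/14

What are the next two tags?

For the letter, letters move back 1 place in the alphabet: N, M, L, K → J → I.
Second component goes 2, 5, 7, 12 → 19 → 31 (each term is the sum of the two before it).
Third component: each term is the sum of the two before it, so 6, 4, 10, 14 → 24 → 38.
So the next two tags are J/19/24 and I/31/38.

J/19/24 then I/31/38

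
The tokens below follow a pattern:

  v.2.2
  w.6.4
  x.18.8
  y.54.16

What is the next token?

z.162.32

For the letter, letters move forward 1 place in the alphabet: v, w, x, y → z.
Second component — ×3 each step: 2, 6, 18, 54 → 162.
Third component: ×2 each step, so 2, 4, 8, 16 → 32.
Combining the parts gives z.162.32.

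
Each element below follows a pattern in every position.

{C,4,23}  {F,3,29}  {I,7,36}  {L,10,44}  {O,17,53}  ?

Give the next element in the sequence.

Letter: C, F, I, L, O → R (letters move forward 3 places in the alphabet).
Second entry: each term is the sum of the two before it; 4, 3, 7, 10, 17 → 27.
Third entry: differences are 6, 7, 8, … (increasing by 1 each time); 23, 29, 36, 44, 53 → 63.
Putting it together: {R,27,63}.

{R,27,63}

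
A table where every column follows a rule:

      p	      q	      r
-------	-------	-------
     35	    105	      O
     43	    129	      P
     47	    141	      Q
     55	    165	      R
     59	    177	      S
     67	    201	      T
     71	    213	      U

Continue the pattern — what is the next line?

79  237  V

Column p: alternating steps +8, +4, +8, +4, …; 35, 43, 47, 55, 59, 67, 71 → 79.
Column q goes 105, 129, 141, 165, 177, 201, 213 → 237 (always 3 × the column p).
Column r goes O, P, Q, R, S, T, U → V (letters move forward 1 place in the alphabet).
Combining the parts gives 79  237  V.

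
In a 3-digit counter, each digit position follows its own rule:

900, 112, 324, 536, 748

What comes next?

First digit: +2 each step, mod 10; 9, 1, 3, 5, 7 → 9.
Second digit — +1 each step, mod 10: 0, 1, 2, 3, 4 → 5.
Third digit: +2 each step, mod 10; 0, 2, 4, 6, 8 → 0.
Putting it together: 950.

950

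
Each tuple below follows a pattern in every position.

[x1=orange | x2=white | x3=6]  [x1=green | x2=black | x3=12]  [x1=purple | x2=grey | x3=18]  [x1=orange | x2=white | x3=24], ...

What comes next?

X1: orange, green, purple, orange → green (repeats orange → green → purple).
X2 — repeats white → black → grey: white, black, grey, white → black.
X3: +6 each step, so 6, 12, 18, 24 → 30.
So the next tuple is [x1=green | x2=black | x3=30].

[x1=green | x2=black | x3=30]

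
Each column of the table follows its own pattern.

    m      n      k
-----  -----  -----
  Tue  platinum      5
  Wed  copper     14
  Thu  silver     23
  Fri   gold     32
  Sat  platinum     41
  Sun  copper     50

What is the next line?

Column m: Tue, Wed, Thu, Fri, Sat, Sun → Mon (runs through the weekdays Mon→Sun).
Column n — repeats platinum → copper → silver → gold: platinum, copper, silver, gold, platinum, copper → silver.
For the column k, +9 each step: 5, 14, 23, 32, 41, 50 → 59.
So the next line is Mon  silver  59.

Mon  silver  59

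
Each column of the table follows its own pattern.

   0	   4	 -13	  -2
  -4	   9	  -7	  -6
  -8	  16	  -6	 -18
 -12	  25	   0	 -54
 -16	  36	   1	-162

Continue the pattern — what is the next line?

-20  49  7  -486

First component: 0, -4, -8, -12, -16 → -20 (−4 each step).
Second component — perfect squares: 2², 3², 4², …: 4, 9, 16, 25, 36 → 49.
Third component: alternating steps +6, +1, +6, +1, …; -13, -7, -6, 0, 1 → 7.
Fourth component: -2, -6, -18, -54, -162 → -486 (×3 each step).
Putting it together: -20  49  7  -486.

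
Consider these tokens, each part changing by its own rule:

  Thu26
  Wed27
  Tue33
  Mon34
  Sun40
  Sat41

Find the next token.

Fri47

Day — runs backward through the weekdays Mon→Sun: Thu, Wed, Tue, Mon, Sun, Sat → Fri.
For the second component, alternating steps +1, +6, +1, +6, …: 26, 27, 33, 34, 40, 41 → 47.
Putting it together: Fri47.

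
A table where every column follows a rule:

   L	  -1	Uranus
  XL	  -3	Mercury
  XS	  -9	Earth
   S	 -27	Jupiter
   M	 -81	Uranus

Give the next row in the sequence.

L  -243  Mercury

Size goes L, XL, XS, S, M → L (runs through clothing sizes XS→XL).
Second component goes -1, -3, -9, -27, -81 → -243 (×3 each step).
Planet: repeats Uranus → Mercury → Earth → Jupiter; Uranus, Mercury, Earth, Jupiter, Uranus → Mercury.
Putting it together: L  -243  Mercury.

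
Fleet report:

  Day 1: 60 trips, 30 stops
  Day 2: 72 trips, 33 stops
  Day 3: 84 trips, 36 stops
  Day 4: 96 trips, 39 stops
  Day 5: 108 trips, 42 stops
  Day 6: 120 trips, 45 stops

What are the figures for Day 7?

Trips goes 60, 72, 84, 96, 108, 120 → 132 (+12 each step).
For the stops, +3 each step: 30, 33, 36, 39, 42, 45 → 48.
Putting it together: 132 trips, 48 stops.

132 trips, 48 stops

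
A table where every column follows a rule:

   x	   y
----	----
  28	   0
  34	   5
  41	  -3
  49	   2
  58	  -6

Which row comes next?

Column x: differences are 6, 7, 8, … (increasing by 1 each time), so 28, 34, 41, 49, 58 → 68.
For the column y, alternating steps +5, −8, +5, −8, …: 0, 5, -3, 2, -6 → -1.
So the next row is 68  -1.

68  -1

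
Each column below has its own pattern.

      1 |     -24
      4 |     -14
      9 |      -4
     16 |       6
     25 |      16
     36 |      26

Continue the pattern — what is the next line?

First component: 1, 4, 9, 16, 25, 36 → 49 (perfect squares: 1², 2², 3², …).
Second component: +10 each step; -24, -14, -4, 6, 16, 26 → 36.
Combining the parts gives 49  36.

49  36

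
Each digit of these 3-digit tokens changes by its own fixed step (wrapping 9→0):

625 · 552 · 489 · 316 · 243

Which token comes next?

170

For the first digit, −1 each step, mod 10: 6, 5, 4, 3, 2 → 1.
Second digit: +3 each step, mod 10; 2, 5, 8, 1, 4 → 7.
Third digit goes 5, 2, 9, 6, 3 → 0 (−3 each step, mod 10).
So the next token is 170.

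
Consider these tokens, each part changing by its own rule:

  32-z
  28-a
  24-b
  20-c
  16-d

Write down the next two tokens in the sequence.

First component: 32, 28, 24, 20, 16 → 12 → 8 (−4 each step).
Letter — letters move forward 1 place in the alphabet, wrapping Z→A: z, a, b, c, d → e → f.
So the next two tokens are 12-e and 8-f.

12-e, 8-f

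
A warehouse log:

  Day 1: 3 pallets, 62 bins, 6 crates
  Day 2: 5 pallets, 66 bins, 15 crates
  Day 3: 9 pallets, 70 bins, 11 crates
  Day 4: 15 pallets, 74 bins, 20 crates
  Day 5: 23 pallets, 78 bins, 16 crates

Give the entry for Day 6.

33 pallets, 82 bins, 25 crates

Pallets: differences are 2, 4, 6, … (increasing by 2 each time), so 3, 5, 9, 15, 23 → 33.
Bins: +4 each step; 62, 66, 70, 74, 78 → 82.
For the crates, alternating steps +9, −4, +9, −4, …: 6, 15, 11, 20, 16 → 25.
Combining the parts gives 33 pallets, 82 bins, 25 crates.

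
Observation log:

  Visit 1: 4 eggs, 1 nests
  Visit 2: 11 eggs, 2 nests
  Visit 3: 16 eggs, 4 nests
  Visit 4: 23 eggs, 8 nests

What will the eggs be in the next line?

28

Eggs — alternating steps +7, +5, +7, +5, …: 4, 11, 16, 23 → 28.
Nests — ×2 each step: 1, 2, 4, 8 → 16.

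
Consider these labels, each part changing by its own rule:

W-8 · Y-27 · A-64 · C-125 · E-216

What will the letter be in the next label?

Letter — letters move forward 2 places in the alphabet, wrapping Z→A: W, Y, A, C, E → G.

G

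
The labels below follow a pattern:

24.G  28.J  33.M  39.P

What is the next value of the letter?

S

Letter — letters move forward 3 places in the alphabet: G, J, M, P → S.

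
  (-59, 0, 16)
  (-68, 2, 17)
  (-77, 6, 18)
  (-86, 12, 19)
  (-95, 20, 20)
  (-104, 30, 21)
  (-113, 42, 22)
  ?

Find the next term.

(-122, 56, 23)

First component: −9 each step; -59, -68, -77, -86, -95, -104, -113 → -122.
Second component: differences are 2, 4, 6, … (increasing by 2 each time), so 0, 2, 6, 12, 20, 30, 42 → 56.
Third component: 16, 17, 18, 19, 20, 21, 22 → 23 (+1 each step).
Putting it together: (-122, 56, 23).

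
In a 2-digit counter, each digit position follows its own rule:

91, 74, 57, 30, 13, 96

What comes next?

First digit: −2 each step, mod 10, so 9, 7, 5, 3, 1, 9 → 7.
Second digit: +3 each step, mod 10; 1, 4, 7, 0, 3, 6 → 9.
Putting it together: 79.

79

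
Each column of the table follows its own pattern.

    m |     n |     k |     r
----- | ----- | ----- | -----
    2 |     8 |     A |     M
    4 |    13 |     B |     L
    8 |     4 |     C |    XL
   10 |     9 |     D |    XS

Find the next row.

Column m: 2, 4, 8, 10 → 14 (alternating steps +2, +4, +2, +4, …).
Column n goes 8, 13, 4, 9 → 0 (alternating steps +5, −9, +5, −9, …).
Column k: A, B, C, D → E (letters move forward 1 place in the alphabet).
Column r goes M, L, XL, XS → S (runs through clothing sizes XS→XL).
So the next row is 14  0  E  S.

14  0  E  S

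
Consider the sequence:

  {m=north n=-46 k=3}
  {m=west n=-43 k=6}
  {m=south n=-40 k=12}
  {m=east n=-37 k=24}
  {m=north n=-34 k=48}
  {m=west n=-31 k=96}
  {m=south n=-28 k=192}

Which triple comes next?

M: repeats north → west → south → east; north, west, south, east, north, west, south → east.
N: -46, -43, -40, -37, -34, -31, -28 → -25 (+3 each step).
K: ×2 each step, so 3, 6, 12, 24, 48, 96, 192 → 384.
Putting it together: {m=east n=-25 k=384}.

{m=east n=-25 k=384}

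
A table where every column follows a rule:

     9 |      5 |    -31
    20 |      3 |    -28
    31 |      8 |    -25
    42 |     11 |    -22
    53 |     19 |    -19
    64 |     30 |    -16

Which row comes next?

For the first component, +11 each step: 9, 20, 31, 42, 53, 64 → 75.
For the second component, each term is the sum of the two before it: 5, 3, 8, 11, 19, 30 → 49.
Third component: -31, -28, -25, -22, -19, -16 → -13 (+3 each step).
Combining the parts gives 75  49  -13.

75  49  -13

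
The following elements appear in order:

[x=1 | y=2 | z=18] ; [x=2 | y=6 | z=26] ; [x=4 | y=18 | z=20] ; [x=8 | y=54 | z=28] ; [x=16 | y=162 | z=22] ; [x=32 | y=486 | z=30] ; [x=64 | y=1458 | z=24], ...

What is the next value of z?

32

Z: alternating steps +8, −6, +8, −6, …; 18, 26, 20, 28, 22, 30, 24 → 32.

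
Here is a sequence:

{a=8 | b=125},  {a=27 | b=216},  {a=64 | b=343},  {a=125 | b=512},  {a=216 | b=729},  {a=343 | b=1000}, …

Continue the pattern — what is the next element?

{a=512 | b=1331}

A: 8, 27, 64, 125, 216, 343 → 512 (perfect cubes: 2³, 3³, 4³, …).
B: 125, 216, 343, 512, 729, 1000 → 1331 (perfect cubes: 5³, 6³, 7³, …).
Combining the parts gives {a=512 | b=1331}.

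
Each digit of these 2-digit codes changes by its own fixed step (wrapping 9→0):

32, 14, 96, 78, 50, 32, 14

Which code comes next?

First digit: 3, 1, 9, 7, 5, 3, 1 → 9 (−2 each step, mod 10).
Second digit — +2 each step, mod 10: 2, 4, 6, 8, 0, 2, 4 → 6.
Combining the parts gives 96.

96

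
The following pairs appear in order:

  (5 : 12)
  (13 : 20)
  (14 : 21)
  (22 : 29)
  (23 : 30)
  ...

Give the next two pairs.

First value: 5, 13, 14, 22, 23 → 31 → 32 (alternating steps +8, +1, +8, +1, …).
Second value: always 7 more than the first value, so 12, 20, 21, 29, 30 → 38 → 39.
Putting the parts together: (31 : 38) and then (32 : 39).

(31 : 38), (32 : 39)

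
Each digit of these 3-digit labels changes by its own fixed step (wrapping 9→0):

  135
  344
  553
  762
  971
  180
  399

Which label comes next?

508

For the first digit, +2 each step, mod 10: 1, 3, 5, 7, 9, 1, 3 → 5.
Second digit goes 3, 4, 5, 6, 7, 8, 9 → 0 (+1 each step, mod 10).
Third digit goes 5, 4, 3, 2, 1, 0, 9 → 8 (−1 each step, mod 10).
Combining the parts gives 508.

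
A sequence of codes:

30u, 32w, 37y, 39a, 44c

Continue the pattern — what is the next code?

46e

First component: 30, 32, 37, 39, 44 → 46 (alternating steps +2, +5, +2, +5, …).
Letter: letters move forward 2 places in the alphabet, wrapping Z→A, so u, w, y, a, c → e.
Putting it together: 46e.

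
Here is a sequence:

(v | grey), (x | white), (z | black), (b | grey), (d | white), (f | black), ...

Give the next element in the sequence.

Letter: v, x, z, b, d, f → h (letters move forward 2 places in the alphabet, wrapping Z→A).
Shade: grey, white, black, grey, white, black → grey (repeats grey → white → black).
So the next element is (h | grey).

(h | grey)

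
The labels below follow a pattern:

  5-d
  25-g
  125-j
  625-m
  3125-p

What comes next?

15625-s

First component: ×5 each step, so 5, 25, 125, 625, 3125 → 15625.
Letter: letters move forward 3 places in the alphabet, so d, g, j, m, p → s.
Putting it together: 15625-s.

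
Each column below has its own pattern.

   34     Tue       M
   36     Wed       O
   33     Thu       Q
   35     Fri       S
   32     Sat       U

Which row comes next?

First component goes 34, 36, 33, 35, 32 → 34 (alternating steps +2, −3, +2, −3, …).
Day — runs through the weekdays Mon→Sun: Tue, Wed, Thu, Fri, Sat → Sun.
For the letter, letters move forward 2 places in the alphabet: M, O, Q, S, U → W.
Putting it together: 34  Sun  W.

34  Sun  W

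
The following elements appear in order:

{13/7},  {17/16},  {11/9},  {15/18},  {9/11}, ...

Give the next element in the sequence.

{13/20}

First coordinate: alternating steps +4, −6, +4, −6, …; 13, 17, 11, 15, 9 → 13.
Second coordinate: 7, 16, 9, 18, 11 → 20 (alternating steps +9, −7, +9, −7, …).
Combining the parts gives {13/20}.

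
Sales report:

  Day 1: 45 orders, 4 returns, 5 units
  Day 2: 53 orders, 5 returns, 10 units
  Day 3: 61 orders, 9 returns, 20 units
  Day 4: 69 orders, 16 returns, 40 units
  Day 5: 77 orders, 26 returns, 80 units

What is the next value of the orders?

Orders: 45, 53, 61, 69, 77 → 85 (+8 each step).

85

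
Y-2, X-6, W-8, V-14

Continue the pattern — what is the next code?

Letter goes Y, X, W, V → U (letters move back 1 place in the alphabet).
Second component — each term is the sum of the two before it: 2, 6, 8, 14 → 22.
So the next code is U-22.

U-22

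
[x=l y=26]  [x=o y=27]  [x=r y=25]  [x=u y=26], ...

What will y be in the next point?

24

Y goes 26, 27, 25, 26 → 24 (alternating steps +1, −2, +1, −2, …).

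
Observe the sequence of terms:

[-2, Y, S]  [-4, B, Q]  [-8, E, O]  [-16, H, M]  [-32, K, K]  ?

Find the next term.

[-64, N, I]

First entry: -2, -4, -8, -16, -32 → -64 (×2 each step).
First letter: letters move forward 3 places in the alphabet, wrapping Z→A; Y, B, E, H, K → N.
For the second letter, letters move back 2 places in the alphabet: S, Q, O, M, K → I.
Putting it together: [-64, N, I].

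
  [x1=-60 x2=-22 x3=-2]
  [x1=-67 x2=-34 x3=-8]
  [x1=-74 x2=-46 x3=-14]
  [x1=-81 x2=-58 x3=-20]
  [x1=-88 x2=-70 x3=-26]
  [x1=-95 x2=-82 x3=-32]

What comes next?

X1 goes -60, -67, -74, -81, -88, -95 → -102 (−7 each step).
X2: -22, -34, -46, -58, -70, -82 → -94 (−12 each step).
X3 — −6 each step: -2, -8, -14, -20, -26, -32 → -38.
So the next term is [x1=-102 x2=-94 x3=-38].

[x1=-102 x2=-94 x3=-38]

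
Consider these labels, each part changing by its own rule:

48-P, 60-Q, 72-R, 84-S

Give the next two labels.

96-T, 108-U

For the first component, +12 each step: 48, 60, 72, 84 → 96 → 108.
Letter: letters move forward 1 place in the alphabet; P, Q, R, S → T → U.
So the next two labels are 96-T and 108-U.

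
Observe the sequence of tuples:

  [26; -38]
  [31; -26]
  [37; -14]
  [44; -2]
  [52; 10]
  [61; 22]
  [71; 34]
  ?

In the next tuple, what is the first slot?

First slot: differences are 5, 6, 7, … (increasing by 1 each time); 26, 31, 37, 44, 52, 61, 71 → 82.
Second slot goes -38, -26, -14, -2, 10, 22, 34 → 46 (+12 each step).

82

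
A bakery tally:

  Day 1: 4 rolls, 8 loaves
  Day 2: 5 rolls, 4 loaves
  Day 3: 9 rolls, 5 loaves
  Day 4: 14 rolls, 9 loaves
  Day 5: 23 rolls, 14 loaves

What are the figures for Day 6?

37 rolls, 23 loaves

Rolls goes 4, 5, 9, 14, 23 → 37 (each term is the sum of the two before it).
Loaves: always the previous value of the rolls, so 8, 4, 5, 9, 14 → 23.
So the next row is 37 rolls, 23 loaves.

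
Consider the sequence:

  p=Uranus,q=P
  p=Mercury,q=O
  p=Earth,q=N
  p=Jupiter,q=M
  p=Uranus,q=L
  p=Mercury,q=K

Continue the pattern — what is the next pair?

P: Uranus, Mercury, Earth, Jupiter, Uranus, Mercury → Earth (repeats Uranus → Mercury → Earth → Jupiter).
Q goes P, O, N, M, L, K → J (letters move back 1 place in the alphabet).
Putting it together: p=Earth,q=J.

p=Earth,q=J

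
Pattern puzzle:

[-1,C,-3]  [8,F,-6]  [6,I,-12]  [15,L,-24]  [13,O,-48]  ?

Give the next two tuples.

First value goes -1, 8, 6, 15, 13 → 22 → 20 (alternating steps +9, −2, +9, −2, …).
Letter — letters move forward 3 places in the alphabet: C, F, I, L, O → R → U.
Third value: ×2 each step; -3, -6, -12, -24, -48 → -96 → -192.
So the next two tuples are [22,R,-96] and [20,U,-192].

[22,R,-96], [20,U,-192]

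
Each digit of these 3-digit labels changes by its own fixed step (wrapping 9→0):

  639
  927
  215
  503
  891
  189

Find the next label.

For the first digit, +3 each step, mod 10: 6, 9, 2, 5, 8, 1 → 4.
Second digit: −1 each step, mod 10; 3, 2, 1, 0, 9, 8 → 7.
Third digit: 9, 7, 5, 3, 1, 9 → 7 (−2 each step, mod 10).
So the next label is 477.

477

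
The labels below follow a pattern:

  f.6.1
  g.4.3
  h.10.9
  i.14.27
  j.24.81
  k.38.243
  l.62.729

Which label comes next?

Letter: letters move forward 1 place in the alphabet; f, g, h, i, j, k, l → m.
Second component: each term is the sum of the two before it, so 6, 4, 10, 14, 24, 38, 62 → 100.
Third component goes 1, 3, 9, 27, 81, 243, 729 → 2187 (×3 each step).
Combining the parts gives m.100.2187.

m.100.2187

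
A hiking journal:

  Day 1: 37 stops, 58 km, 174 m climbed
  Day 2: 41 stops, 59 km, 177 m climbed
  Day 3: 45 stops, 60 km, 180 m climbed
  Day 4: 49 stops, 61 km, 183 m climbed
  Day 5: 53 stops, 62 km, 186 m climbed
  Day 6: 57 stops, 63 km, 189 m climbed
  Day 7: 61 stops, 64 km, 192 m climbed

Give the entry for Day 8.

For the stops, +4 each step: 37, 41, 45, 49, 53, 57, 61 → 65.
Km: +1 each step, so 58, 59, 60, 61, 62, 63, 64 → 65.
For the m climbed, always 3 × the km: 174, 177, 180, 183, 186, 189, 192 → 195.
So the next row is 65 stops, 65 km, 195 m climbed.

65 stops, 65 km, 195 m climbed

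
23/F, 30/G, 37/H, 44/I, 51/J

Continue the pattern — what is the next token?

First component: 23, 30, 37, 44, 51 → 58 (+7 each step).
Letter — letters move forward 1 place in the alphabet: F, G, H, I, J → K.
Combining the parts gives 58/K.

58/K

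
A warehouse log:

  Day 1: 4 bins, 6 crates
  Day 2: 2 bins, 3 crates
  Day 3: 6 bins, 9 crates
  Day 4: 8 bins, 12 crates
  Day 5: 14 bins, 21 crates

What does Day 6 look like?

22 bins, 33 crates

Bins: 4, 2, 6, 8, 14 → 22 (each term is the sum of the two before it).
Crates goes 6, 3, 9, 12, 21 → 33 (each term is the sum of the two before it).
Combining the parts gives 22 bins, 33 crates.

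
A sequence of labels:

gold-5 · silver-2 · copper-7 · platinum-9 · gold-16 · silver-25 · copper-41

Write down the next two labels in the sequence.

Metal: repeats gold → silver → copper → platinum; gold, silver, copper, platinum, gold, silver, copper → platinum → gold.
Second component goes 5, 2, 7, 9, 16, 25, 41 → 66 → 107 (each term is the sum of the two before it).
So the next two labels are platinum-66 and gold-107.

platinum-66, gold-107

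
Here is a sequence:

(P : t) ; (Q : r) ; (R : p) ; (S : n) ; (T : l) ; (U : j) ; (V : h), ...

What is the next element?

First letter — letters move forward 1 place in the alphabet: P, Q, R, S, T, U, V → W.
Second letter: letters move back 2 places in the alphabet; t, r, p, n, l, j, h → f.
Combining the parts gives (W : f).

(W : f)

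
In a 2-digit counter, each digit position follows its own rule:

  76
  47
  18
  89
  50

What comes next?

For the first digit, −3 each step, mod 10: 7, 4, 1, 8, 5 → 2.
Second digit — +1 each step, mod 10: 6, 7, 8, 9, 0 → 1.
Combining the parts gives 21.

21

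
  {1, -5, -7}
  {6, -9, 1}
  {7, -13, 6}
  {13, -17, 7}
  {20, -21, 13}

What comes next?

First entry: 1, 6, 7, 13, 20 → 33 (each term is the sum of the two before it).
Second entry goes -5, -9, -13, -17, -21 → -25 (−4 each step).
Third entry: always the previous value of the first entry, so -7, 1, 6, 7, 13 → 20.
So the next tuple is {33, -25, 20}.

{33, -25, 20}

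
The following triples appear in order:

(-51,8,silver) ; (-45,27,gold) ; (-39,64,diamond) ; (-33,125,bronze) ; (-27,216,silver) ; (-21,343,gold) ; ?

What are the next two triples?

First slot goes -51, -45, -39, -33, -27, -21 → -15 → -9 (+6 each step).
Second slot: perfect cubes: 2³, 3³, 4³, …, so 8, 27, 64, 125, 216, 343 → 512 → 729.
For the rank, repeats silver → gold → diamond → bronze: silver, gold, diamond, bronze, silver, gold → diamond → bronze.
Putting the parts together: (-15,512,diamond) and then (-9,729,bronze).

(-15,512,diamond), (-9,729,bronze)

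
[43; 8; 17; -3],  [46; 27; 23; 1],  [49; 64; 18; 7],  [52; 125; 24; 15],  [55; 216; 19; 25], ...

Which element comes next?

First part — +3 each step: 43, 46, 49, 52, 55 → 58.
Second part goes 8, 27, 64, 125, 216 → 343 (perfect cubes: 2³, 3³, 4³, …).
For the third part, alternating steps +6, −5, +6, −5, …: 17, 23, 18, 24, 19 → 25.
Fourth part: differences are 4, 6, 8, … (increasing by 2 each time); -3, 1, 7, 15, 25 → 37.
So the next element is [58; 343; 25; 37].

[58; 343; 25; 37]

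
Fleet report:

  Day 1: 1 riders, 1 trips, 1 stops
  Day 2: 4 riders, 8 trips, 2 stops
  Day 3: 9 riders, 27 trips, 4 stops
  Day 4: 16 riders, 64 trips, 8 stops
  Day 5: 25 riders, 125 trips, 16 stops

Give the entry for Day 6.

36 riders, 216 trips, 32 stops

Riders — perfect squares: 1², 2², 3², …: 1, 4, 9, 16, 25 → 36.
For the trips, perfect cubes: 1³, 2³, 3³, …: 1, 8, 27, 64, 125 → 216.
Stops — ×2 each step: 1, 2, 4, 8, 16 → 32.
Putting it together: 36 riders, 216 trips, 32 stops.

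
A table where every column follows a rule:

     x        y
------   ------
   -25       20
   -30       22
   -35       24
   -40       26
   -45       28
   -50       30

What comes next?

-55  32

Column x: −5 each step, so -25, -30, -35, -40, -45, -50 → -55.
Column y goes 20, 22, 24, 26, 28, 30 → 32 (+2 each step).
Putting it together: -55  32.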